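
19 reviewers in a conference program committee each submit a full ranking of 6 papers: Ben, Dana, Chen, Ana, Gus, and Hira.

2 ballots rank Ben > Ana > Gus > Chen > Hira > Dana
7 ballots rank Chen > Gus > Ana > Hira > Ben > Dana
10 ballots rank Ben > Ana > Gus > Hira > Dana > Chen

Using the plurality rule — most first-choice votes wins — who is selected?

Ben

First-place vote totals:
  Ben: 12
  Dana: 0
  Chen: 7
  Ana: 0
  Gus: 0
  Hira: 0
Ben has the most first-place votes.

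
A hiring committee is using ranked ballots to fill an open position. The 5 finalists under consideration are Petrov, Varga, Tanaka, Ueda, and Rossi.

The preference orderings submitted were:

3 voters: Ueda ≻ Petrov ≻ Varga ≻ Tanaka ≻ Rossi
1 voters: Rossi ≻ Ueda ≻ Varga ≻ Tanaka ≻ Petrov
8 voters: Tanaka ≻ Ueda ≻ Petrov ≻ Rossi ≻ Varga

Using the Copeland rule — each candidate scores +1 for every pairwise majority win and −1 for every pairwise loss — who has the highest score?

Pairwise results:
  Petrov vs Varga: Petrov wins 11–1.
  Petrov vs Tanaka: Tanaka wins 9–3.
  Petrov vs Ueda: Ueda wins 12–0.
  Petrov vs Rossi: Petrov wins 11–1.
  Varga vs Tanaka: Tanaka wins 8–4.
  Varga vs Ueda: Ueda wins 12–0.
  Varga vs Rossi: Rossi wins 9–3.
  Tanaka vs Ueda: Tanaka wins 8–4.
  Tanaka vs Rossi: Tanaka wins 11–1.
  Ueda vs Rossi: Ueda wins 11–1.
Copeland scores (wins − losses):
  Petrov: 2 − 2 = 0
  Varga: 0 − 4 = -4
  Tanaka: 4 − 0 = 4
  Ueda: 3 − 1 = 2
  Rossi: 1 − 3 = -2
Tanaka has the best Copeland score.

Tanaka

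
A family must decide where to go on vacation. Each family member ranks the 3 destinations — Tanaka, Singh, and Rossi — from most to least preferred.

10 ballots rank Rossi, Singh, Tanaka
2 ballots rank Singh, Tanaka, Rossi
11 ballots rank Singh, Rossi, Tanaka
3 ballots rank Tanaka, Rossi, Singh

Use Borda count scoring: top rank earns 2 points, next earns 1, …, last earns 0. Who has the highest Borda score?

Singh

Borda scores:
  Tanaka: 10·0 + 2·1 + 11·0 + 3·2 = 8
  Singh: 10·1 + 2·2 + 11·2 + 3·0 = 36
  Rossi: 10·2 + 2·0 + 11·1 + 3·1 = 34
Singh has the highest total.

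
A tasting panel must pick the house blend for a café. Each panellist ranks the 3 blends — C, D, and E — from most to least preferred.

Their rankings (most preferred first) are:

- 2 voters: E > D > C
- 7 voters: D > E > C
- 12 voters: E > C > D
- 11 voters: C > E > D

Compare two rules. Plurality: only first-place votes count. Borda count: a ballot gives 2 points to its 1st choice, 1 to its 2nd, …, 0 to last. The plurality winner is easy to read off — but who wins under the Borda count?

Plurality first-place counts: C 11, D 7, E 14 → E.
Borda totals: C 34, D 16, E 46 → E.

E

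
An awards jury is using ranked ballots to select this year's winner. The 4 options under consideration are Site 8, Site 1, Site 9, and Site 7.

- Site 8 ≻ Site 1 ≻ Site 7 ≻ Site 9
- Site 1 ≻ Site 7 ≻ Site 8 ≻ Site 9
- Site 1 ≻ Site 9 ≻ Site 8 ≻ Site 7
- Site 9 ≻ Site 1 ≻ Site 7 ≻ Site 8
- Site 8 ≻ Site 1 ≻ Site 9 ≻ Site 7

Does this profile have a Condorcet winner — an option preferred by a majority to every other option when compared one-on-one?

Head-to-head results (5 voters total):
Site 8 vs Site 1: Site 1 wins 3–2.
Site 8 vs Site 9: Site 8 wins 3–2.
Site 8 vs Site 7: Site 8 wins 3–2.
Site 1 vs Site 9: Site 1 wins 4–1.
Site 1 vs Site 7: Site 1 wins 5–0.
Site 9 vs Site 7: Site 9 wins 3–2.
Site 1 beats each rival — Site 8 (3–2), Site 9 (4–1), Site 7 (5–0) — so Site 1 is the Condorcet winner.

Yes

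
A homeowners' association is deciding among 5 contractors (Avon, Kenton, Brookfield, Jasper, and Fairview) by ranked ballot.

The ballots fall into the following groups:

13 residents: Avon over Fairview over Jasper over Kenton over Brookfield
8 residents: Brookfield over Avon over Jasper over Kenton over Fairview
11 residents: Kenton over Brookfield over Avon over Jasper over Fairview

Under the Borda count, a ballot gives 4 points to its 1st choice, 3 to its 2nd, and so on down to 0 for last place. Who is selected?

Avon

Borda scores:
  Avon: 13·4 + 8·3 + 11·2 = 98
  Kenton: 13·1 + 8·1 + 11·4 = 65
  Brookfield: 13·0 + 8·4 + 11·3 = 65
  Jasper: 13·2 + 8·2 + 11·1 = 53
  Fairview: 13·3 + 8·0 + 11·0 = 39
Avon has the highest total.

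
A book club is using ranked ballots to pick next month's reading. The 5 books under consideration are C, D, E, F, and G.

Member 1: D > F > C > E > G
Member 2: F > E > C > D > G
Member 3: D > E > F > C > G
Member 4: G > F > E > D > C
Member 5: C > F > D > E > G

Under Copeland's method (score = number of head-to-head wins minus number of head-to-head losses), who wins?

F

Pairwise results:
  C vs D: D wins 3–2.
  C vs E: E wins 3–2.
  C vs F: F wins 4–1.
  C vs G: C wins 4–1.
  D vs E: D wins 3–2.
  D vs F: F wins 3–2.
  D vs G: D wins 4–1.
  E vs F: F wins 4–1.
  E vs G: E wins 4–1.
  F vs G: F wins 4–1.
Copeland scores (wins − losses):
  C: 1 − 3 = -2
  D: 3 − 1 = 2
  E: 2 − 2 = 0
  F: 4 − 0 = 4
  G: 0 − 4 = -4
F has the best Copeland score.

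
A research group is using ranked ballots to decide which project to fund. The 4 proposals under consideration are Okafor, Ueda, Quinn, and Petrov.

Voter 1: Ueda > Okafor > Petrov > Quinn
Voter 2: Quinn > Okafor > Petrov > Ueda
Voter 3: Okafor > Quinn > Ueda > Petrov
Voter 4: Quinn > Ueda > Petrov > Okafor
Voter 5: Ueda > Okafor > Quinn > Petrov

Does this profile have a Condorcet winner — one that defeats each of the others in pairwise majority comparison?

Head-to-head results (5 voters total):
Okafor vs Ueda: Ueda wins 3–2.
Okafor vs Quinn: Okafor wins 3–2.
Okafor vs Petrov: Okafor wins 4–1.
Ueda vs Quinn: Quinn wins 3–2.
Ueda vs Petrov: Ueda wins 4–1.
Quinn vs Petrov: Quinn wins 4–1.
No candidate beats all others: Okafor beats Quinn beats Ueda beats Okafor, a majority cycle.

No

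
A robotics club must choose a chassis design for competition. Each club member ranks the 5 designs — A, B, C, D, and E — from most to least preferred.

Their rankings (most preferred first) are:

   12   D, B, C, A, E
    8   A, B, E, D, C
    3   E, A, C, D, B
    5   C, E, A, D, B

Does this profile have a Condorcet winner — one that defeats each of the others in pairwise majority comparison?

No

Head-to-head results (28 voters total):
A vs B: A wins 16–12.
A vs C: C wins 17–11.
A vs D: A wins 16–12.
A vs E: A wins 20–8.
B vs C: B wins 20–8.
B vs D: D wins 20–8.
B vs E: B wins 20–8.
C vs D: D wins 20–8.
C vs E: C wins 17–11.
D vs E: E wins 16–12.
No candidate beats all others: A beats B beats C beats A, a majority cycle.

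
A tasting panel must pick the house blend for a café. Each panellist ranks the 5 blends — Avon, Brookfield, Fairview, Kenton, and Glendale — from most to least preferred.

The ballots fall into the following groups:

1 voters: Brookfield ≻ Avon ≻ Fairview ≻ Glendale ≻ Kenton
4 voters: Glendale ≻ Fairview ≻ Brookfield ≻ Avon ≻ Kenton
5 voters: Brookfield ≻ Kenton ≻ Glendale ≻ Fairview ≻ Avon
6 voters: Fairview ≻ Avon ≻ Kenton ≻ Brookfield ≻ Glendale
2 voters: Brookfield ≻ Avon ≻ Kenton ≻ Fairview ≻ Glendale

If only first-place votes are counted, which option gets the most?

First-place vote totals:
  Avon: 0
  Brookfield: 8
  Fairview: 6
  Kenton: 0
  Glendale: 4
Brookfield has the most first-place votes.

Brookfield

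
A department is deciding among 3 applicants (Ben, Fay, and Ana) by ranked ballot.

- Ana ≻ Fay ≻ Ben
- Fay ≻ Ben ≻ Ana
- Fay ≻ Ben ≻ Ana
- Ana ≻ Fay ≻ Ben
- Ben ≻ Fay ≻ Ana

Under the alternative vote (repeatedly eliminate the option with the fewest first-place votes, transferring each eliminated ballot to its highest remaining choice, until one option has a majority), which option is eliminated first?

Ben

Round 1: Fay 2, Ana 2, Ben 1. Ben has the fewest and is eliminated.
Round 2: Fay 3, Ana 2. Fay has a majority.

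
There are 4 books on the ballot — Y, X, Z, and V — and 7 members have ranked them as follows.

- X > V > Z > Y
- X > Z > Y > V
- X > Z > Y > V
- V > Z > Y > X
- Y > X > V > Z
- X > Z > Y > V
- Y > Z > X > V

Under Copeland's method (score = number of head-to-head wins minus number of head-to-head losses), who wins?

Pairwise results:
  Y vs X: X wins 4–3.
  Y vs Z: Z wins 5–2.
  Y vs V: Y wins 5–2.
  X vs Z: X wins 5–2.
  X vs V: X wins 6–1.
  Z vs V: Z wins 4–3.
Copeland scores (wins − losses):
  Y: 1 − 2 = -1
  X: 3 − 0 = 3
  Z: 2 − 1 = 1
  V: 0 − 3 = -3
X has the best Copeland score.

X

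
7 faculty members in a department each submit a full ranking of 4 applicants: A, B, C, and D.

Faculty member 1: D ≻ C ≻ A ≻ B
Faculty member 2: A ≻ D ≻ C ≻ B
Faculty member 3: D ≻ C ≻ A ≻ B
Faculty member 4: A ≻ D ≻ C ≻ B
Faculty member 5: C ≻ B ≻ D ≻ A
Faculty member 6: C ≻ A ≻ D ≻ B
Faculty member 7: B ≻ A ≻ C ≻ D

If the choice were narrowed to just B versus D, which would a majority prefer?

Ballots ranking B above D: 2.
Ballots ranking D above B: 5.
D wins the head-to-head, 5–2.

D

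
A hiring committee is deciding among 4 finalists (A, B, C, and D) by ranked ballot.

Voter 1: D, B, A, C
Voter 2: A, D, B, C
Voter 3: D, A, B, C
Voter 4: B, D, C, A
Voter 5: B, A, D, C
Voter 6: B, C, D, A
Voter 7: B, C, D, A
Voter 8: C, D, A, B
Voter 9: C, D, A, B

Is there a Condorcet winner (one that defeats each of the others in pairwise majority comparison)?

Yes

Head-to-head results (9 voters total):
A vs B: B wins 5–4.
A vs C: C wins 5–4.
A vs D: D wins 7–2.
B vs C: B wins 7–2.
B vs D: D wins 5–4.
C vs D: D wins 5–4.
D beats each rival — A (7–2), B (5–4), C (5–4) — so D is the Condorcet winner.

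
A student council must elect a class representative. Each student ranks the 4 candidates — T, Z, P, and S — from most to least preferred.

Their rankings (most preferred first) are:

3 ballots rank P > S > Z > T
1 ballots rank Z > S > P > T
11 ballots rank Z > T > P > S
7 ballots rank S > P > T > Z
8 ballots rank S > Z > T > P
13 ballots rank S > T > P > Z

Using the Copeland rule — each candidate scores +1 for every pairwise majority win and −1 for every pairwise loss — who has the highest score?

Pairwise results:
  T vs Z: Z wins 23–20.
  T vs P: T wins 32–11.
  T vs S: S wins 32–11.
  Z vs P: P wins 23–20.
  Z vs S: S wins 31–12.
  P vs S: S wins 29–14.
Copeland scores (wins − losses):
  T: 1 − 2 = -1
  Z: 1 − 2 = -1
  P: 1 − 2 = -1
  S: 3 − 0 = 3
S has the best Copeland score.

S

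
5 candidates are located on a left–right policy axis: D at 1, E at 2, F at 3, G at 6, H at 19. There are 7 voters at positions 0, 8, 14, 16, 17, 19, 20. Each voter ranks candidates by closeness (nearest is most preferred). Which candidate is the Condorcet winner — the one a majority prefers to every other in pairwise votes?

H

With single-peaked preferences on a line, the Condorcet winner is the candidate closest to the median voter.
The median voter (position 16) is closest to H at 19.
Check: H vs D — voters closer to H: 5 of 7.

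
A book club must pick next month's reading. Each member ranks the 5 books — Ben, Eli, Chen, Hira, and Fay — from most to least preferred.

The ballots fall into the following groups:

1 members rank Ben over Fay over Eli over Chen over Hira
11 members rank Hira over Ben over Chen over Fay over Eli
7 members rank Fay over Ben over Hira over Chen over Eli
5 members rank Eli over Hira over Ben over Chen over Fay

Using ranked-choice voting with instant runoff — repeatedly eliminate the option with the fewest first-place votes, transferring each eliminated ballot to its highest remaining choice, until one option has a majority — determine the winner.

Hira

Round 1: Hira 11, Fay 7, Eli 5, Ben 1, Chen 0. Chen has the fewest and is eliminated.
Round 2: Hira 11, Fay 7, Eli 5, Ben 1. Ben has the fewest and is eliminated.
Round 3: Hira 11, Fay 8, Eli 5. Eli has the fewest and is eliminated.
Round 4: Hira 16, Fay 8. Hira has a majority.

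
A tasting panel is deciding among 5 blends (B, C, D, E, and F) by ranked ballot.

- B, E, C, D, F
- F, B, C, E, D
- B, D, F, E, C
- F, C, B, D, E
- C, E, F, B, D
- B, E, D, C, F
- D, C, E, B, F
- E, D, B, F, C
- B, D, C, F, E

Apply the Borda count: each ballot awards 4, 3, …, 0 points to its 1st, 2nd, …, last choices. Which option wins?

Borda scores:
  B: 4 + 3 + 4 + 2 + 1 + 4 + 1 + 2 + 4 = 25
  C: 2 + 2 + 0 + 3 + 4 + 1 + 3 + 0 + 2 = 17
  D: 1 + 0 + 3 + 1 + 0 + 2 + 4 + 3 + 3 = 17
  E: 3 + 1 + 1 + 0 + 3 + 3 + 2 + 4 + 0 = 17
  F: 0 + 4 + 2 + 4 + 2 + 0 + 0 + 1 + 1 = 14
B has the highest total.

B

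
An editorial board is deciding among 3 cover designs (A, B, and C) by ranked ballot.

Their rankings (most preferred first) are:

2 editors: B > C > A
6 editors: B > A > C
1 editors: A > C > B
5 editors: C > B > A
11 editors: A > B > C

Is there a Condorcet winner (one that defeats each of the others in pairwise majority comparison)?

Head-to-head results (25 voters total):
A vs B: B wins 13–12.
A vs C: A wins 18–7.
B vs C: B wins 19–6.
B beats each rival — A (13–12), C (19–6) — so B is the Condorcet winner.

Yes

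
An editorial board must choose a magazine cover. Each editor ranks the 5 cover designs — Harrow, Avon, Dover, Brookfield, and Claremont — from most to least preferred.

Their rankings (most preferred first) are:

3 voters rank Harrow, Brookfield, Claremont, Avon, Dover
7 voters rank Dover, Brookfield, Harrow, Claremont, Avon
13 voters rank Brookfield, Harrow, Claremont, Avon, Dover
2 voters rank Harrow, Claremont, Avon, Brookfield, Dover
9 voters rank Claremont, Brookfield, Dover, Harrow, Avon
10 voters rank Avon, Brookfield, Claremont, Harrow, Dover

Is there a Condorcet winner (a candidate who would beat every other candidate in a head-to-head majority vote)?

Head-to-head results (44 voters total):
Harrow vs Avon: Harrow wins 34–10.
Harrow vs Dover: Harrow wins 28–16.
Harrow vs Brookfield: Brookfield wins 39–5.
Harrow vs Claremont: Harrow wins 25–19.
Avon vs Dover: Avon wins 28–16.
Avon vs Brookfield: Brookfield wins 32–12.
Avon vs Claremont: Claremont wins 34–10.
Dover vs Brookfield: Brookfield wins 37–7.
Dover vs Claremont: Claremont wins 37–7.
Brookfield vs Claremont: Brookfield wins 33–11.
Brookfield beats each rival — Harrow (39–5), Avon (32–12), Dover (37–7), Claremont (33–11) — so Brookfield is the Condorcet winner.

Yes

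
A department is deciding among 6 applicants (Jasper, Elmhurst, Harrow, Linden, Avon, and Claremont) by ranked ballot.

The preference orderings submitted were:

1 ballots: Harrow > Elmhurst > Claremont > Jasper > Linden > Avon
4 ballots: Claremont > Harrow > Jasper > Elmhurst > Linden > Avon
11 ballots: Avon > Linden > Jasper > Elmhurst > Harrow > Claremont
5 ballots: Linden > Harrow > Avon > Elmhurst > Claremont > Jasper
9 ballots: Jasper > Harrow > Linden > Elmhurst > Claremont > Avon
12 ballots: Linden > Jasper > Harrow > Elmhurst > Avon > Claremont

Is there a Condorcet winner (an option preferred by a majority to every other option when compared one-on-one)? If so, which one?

Head-to-head results (42 voters total):
Jasper vs Elmhurst: Jasper wins 36–6.
Jasper vs Harrow: Jasper wins 32–10.
Jasper vs Linden: Linden wins 28–14.
Jasper vs Avon: Jasper wins 26–16.
Jasper vs Claremont: Jasper wins 32–10.
Elmhurst vs Harrow: Harrow wins 31–11.
Elmhurst vs Linden: Linden wins 37–5.
Elmhurst vs Avon: Elmhurst wins 26–16.
Elmhurst vs Claremont: Elmhurst wins 38–4.
Harrow vs Linden: Linden wins 28–14.
Harrow vs Avon: Harrow wins 31–11.
Harrow vs Claremont: Harrow wins 38–4.
Linden vs Avon: Linden wins 31–11.
Linden vs Claremont: Linden wins 37–5.
Avon vs Claremont: Avon wins 28–14.
Linden beats each rival — Jasper (28–14), Elmhurst (37–5), Harrow (28–14), Avon (31–11), Claremont (37–5) — so Linden is the Condorcet winner.

Linden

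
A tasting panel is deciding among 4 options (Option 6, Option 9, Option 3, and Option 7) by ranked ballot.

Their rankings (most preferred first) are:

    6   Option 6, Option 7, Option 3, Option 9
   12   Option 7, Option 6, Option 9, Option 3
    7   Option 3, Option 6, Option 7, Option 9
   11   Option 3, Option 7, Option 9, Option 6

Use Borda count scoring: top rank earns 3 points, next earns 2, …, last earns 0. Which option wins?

Borda scores:
  Option 6: 6·3 + 12·2 + 7·2 + 11·0 = 56
  Option 9: 6·0 + 12·1 + 7·0 + 11·1 = 23
  Option 3: 6·1 + 12·0 + 7·3 + 11·3 = 60
  Option 7: 6·2 + 12·3 + 7·1 + 11·2 = 77
Option 7 has the highest total.

Option 7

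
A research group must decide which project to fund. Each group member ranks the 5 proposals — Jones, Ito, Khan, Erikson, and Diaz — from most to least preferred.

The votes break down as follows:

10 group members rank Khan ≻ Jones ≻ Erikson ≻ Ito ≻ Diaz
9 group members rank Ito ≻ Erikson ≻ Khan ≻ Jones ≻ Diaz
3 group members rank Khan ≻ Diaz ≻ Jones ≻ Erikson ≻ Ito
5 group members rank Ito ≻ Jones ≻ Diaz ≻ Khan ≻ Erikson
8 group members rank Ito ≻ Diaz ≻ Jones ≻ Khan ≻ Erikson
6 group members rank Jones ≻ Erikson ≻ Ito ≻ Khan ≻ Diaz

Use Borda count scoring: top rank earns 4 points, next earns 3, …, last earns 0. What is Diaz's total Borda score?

43

Borda scores:
  Jones: 10·3 + 9·1 + 3·2 + 5·3 + 8·2 + 6·4 = 100
  Ito: 10·1 + 9·4 + 3·0 + 5·4 + 8·4 + 6·2 = 110
  Khan: 10·4 + 9·2 + 3·4 + 5·1 + 8·1 + 6·1 = 89
  Erikson: 10·2 + 9·3 + 3·1 + 5·0 + 8·0 + 6·3 = 68
  Diaz: 10·0 + 9·0 + 3·3 + 5·2 + 8·3 + 6·0 = 43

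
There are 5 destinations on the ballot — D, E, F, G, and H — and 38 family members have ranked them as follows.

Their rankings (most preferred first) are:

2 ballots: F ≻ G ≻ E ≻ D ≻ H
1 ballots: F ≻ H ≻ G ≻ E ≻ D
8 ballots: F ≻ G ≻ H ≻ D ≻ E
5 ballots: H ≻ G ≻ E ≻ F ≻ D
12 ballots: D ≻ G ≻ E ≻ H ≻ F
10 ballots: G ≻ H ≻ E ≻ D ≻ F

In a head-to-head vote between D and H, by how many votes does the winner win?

Ballots ranking D above H: 2+12 = 14.
Ballots ranking H above D: 1+8+5+10 = 24.
H wins 24–14, a margin of 10.

10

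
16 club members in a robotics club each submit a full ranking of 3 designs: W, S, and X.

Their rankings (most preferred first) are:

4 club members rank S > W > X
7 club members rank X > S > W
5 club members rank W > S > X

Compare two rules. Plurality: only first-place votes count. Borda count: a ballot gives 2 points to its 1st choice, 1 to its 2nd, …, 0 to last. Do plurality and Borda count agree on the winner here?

No

Plurality first-place counts: W 5, S 4, X 7 → X.
Borda totals: W 14, S 20, X 14 → S.
The two rules disagree: plurality picks X, Borda picks S.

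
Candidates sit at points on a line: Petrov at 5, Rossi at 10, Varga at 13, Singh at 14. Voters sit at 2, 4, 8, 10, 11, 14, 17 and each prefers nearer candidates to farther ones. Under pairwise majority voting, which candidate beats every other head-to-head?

Rossi

With single-peaked preferences on a line, the Condorcet winner is the candidate closest to the median voter.
The median voter (position 10) is closest to Rossi at 10.
Check: Rossi vs Petrov — voters closer to Rossi: 5 of 7.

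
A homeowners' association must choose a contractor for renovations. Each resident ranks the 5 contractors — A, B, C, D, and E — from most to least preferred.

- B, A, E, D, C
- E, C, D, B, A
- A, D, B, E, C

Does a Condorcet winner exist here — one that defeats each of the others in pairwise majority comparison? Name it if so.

No Condorcet winner

Head-to-head results (3 voters total):
A vs B: B wins 2–1.
A vs C: A wins 2–1.
A vs D: A wins 2–1.
A vs E: A wins 2–1.
B vs C: B wins 2–1.
B vs D: D wins 2–1.
B vs E: B wins 2–1.
C vs D: D wins 2–1.
C vs E: E wins 3–0.
D vs E: E wins 2–1.
No candidate beats all others: A beats D beats B beats A, a majority cycle.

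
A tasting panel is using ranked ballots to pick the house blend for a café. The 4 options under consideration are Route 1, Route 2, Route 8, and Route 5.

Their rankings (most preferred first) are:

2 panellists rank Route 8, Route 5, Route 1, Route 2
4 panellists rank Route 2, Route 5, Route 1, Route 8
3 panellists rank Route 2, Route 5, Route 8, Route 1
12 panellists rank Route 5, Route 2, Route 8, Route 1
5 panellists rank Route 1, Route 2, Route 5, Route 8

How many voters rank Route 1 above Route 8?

Ballots ranking Route 1 above Route 8: 4+5 = 9.
Ballots ranking Route 8 above Route 1: 2+3+12 = 17.
So 9 of 26 voters prefer Route 1 to Route 8.

9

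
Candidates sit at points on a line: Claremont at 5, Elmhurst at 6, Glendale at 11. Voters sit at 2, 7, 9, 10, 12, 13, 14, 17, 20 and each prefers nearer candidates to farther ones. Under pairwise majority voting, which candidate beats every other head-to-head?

Glendale

With single-peaked preferences on a line, the Condorcet winner is the candidate closest to the median voter.
The median voter (position 12) is closest to Glendale at 11.
Check: Glendale vs Claremont — voters closer to Glendale: 7 of 9.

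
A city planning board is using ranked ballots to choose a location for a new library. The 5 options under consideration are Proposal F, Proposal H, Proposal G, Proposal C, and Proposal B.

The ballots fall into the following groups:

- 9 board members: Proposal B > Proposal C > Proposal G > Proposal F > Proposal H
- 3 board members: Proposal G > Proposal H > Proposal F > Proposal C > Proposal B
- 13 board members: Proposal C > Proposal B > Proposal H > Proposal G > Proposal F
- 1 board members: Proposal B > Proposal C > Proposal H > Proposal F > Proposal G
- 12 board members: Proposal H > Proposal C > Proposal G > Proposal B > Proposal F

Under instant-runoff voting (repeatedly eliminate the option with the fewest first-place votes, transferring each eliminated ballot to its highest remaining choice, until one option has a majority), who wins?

Round 1: Proposal C 13, Proposal H 12, Proposal B 10, Proposal G 3, Proposal F 0. Proposal F has the fewest and is eliminated.
Round 2: Proposal C 13, Proposal H 12, Proposal B 10, Proposal G 3. Proposal G has the fewest and is eliminated.
Round 3: Proposal H 15, Proposal C 13, Proposal B 10. Proposal B has the fewest and is eliminated.
Round 4: Proposal C 23, Proposal H 15. Proposal C has a majority.

Proposal C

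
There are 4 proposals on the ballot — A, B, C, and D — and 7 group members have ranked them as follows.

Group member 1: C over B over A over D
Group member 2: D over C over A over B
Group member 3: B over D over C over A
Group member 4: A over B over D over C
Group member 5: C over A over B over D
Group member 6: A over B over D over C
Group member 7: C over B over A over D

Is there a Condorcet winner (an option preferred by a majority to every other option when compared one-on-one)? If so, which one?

Head-to-head results (7 voters total):
A vs B: A wins 4–3.
A vs C: C wins 5–2.
A vs D: A wins 5–2.
B vs C: C wins 4–3.
B vs D: B wins 6–1.
C vs D: D wins 4–3.
No candidate beats all others: A beats D beats C beats A, a majority cycle.

There is no Condorcet winner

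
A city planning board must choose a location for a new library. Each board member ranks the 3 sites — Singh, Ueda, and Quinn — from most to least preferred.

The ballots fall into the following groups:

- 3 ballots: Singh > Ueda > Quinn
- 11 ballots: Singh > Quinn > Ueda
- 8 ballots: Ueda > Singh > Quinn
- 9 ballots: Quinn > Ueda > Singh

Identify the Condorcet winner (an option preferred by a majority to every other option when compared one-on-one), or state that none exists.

Head-to-head results (31 voters total):
Singh vs Ueda: Ueda wins 17–14.
Singh vs Quinn: Singh wins 22–9.
Ueda vs Quinn: Quinn wins 20–11.
No candidate beats all others: Singh beats Quinn beats Ueda beats Singh, a majority cycle.

There is no Condorcet winner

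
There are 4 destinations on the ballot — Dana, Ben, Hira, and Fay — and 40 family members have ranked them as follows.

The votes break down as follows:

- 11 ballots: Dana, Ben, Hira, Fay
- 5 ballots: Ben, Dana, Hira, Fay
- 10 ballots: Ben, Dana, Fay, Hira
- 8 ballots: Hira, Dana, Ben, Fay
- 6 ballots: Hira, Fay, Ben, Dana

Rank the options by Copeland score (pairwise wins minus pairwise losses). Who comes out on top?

Ben

Pairwise results:
  Dana vs Ben: Ben wins 21–19.
  Dana vs Hira: Dana wins 26–14.
  Dana vs Fay: Dana wins 34–6.
  Ben vs Hira: Ben wins 26–14.
  Ben vs Fay: Ben wins 34–6.
  Hira vs Fay: Hira wins 30–10.
Copeland scores (wins − losses):
  Dana: 2 − 1 = 1
  Ben: 3 − 0 = 3
  Hira: 1 − 2 = -1
  Fay: 0 − 3 = -3
Ben has the best Copeland score.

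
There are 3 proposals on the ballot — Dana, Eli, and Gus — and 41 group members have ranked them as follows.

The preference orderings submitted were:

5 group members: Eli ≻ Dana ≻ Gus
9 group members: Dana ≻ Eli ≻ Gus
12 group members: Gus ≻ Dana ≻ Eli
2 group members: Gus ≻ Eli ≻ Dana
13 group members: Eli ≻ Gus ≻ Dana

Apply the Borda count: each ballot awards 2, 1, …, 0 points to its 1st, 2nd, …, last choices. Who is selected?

Borda scores:
  Dana: 5·1 + 9·2 + 12·1 + 2·0 + 13·0 = 35
  Eli: 5·2 + 9·1 + 12·0 + 2·1 + 13·2 = 47
  Gus: 5·0 + 9·0 + 12·2 + 2·2 + 13·1 = 41
Eli has the highest total.

Eli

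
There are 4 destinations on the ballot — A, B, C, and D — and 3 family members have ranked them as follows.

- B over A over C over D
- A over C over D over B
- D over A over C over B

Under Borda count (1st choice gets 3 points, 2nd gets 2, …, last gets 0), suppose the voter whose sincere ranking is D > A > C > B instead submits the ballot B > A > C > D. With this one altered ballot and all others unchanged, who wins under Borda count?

Borda totals with the altered ballot: A 7, B 6, C 4, D 1.
The winner is unchanged: still A.

A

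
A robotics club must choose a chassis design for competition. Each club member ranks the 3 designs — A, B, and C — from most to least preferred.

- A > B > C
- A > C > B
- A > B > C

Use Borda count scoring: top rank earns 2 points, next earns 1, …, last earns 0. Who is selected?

A

Borda scores:
  A: 2 + 2 + 2 = 6
  B: 1 + 0 + 1 = 2
  C: 0 + 1 + 0 = 1
A has the highest total.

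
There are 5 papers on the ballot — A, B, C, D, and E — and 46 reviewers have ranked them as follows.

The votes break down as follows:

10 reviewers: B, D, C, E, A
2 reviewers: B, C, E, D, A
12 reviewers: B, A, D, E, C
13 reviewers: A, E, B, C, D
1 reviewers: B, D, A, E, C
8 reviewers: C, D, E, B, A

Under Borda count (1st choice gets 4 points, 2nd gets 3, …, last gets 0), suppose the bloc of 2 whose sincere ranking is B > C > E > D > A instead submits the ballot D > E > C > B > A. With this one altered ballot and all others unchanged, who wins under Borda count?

B

Borda totals with the altered ballot: A 90, B 128, C 69, D 89, E 84.
The winner is unchanged: still B.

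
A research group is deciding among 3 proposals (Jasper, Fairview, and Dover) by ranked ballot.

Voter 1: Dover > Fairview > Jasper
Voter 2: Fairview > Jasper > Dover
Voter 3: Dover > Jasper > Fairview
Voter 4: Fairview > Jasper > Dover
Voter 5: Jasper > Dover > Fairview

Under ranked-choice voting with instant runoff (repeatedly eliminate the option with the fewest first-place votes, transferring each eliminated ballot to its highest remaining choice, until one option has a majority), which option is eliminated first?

Jasper

Round 1: Fairview 2, Dover 2, Jasper 1. Jasper has the fewest and is eliminated.
Round 2: Dover 3, Fairview 2. Dover has a majority.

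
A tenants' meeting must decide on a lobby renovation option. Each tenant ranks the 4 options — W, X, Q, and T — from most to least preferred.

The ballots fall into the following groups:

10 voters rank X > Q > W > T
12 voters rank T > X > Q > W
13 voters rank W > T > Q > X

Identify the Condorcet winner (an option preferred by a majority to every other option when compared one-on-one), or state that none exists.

Head-to-head results (35 voters total):
W vs X: X wins 22–13.
W vs Q: Q wins 22–13.
W vs T: W wins 23–12.
X vs Q: X wins 22–13.
X vs T: T wins 25–10.
Q vs T: T wins 25–10.
No candidate beats all others: W beats T beats X beats W, a majority cycle.

There is no Condorcet winner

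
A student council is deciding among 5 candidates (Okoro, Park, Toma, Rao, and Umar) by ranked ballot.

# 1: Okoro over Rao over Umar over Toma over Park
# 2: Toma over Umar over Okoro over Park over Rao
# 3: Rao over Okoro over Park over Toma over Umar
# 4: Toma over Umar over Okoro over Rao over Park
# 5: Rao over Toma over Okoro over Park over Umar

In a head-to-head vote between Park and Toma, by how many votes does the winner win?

3

Ballots ranking Park above Toma: 1.
Ballots ranking Toma above Park: 4.
Toma wins 4–1, a margin of 3.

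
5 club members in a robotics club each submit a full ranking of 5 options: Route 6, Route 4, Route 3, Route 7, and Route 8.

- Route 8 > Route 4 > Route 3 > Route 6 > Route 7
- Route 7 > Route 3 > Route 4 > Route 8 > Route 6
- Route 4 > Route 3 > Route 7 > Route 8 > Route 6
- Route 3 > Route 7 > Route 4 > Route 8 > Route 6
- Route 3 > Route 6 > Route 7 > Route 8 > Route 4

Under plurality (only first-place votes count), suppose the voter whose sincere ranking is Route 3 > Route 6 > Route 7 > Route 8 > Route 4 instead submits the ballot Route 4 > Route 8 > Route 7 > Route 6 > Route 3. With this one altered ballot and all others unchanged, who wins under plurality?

Route 4

First-place totals with the altered ballot: Route 6 0, Route 4 2, Route 3 1, Route 7 1, Route 8 1.
The switch changes the winner from Route 3 to Route 4.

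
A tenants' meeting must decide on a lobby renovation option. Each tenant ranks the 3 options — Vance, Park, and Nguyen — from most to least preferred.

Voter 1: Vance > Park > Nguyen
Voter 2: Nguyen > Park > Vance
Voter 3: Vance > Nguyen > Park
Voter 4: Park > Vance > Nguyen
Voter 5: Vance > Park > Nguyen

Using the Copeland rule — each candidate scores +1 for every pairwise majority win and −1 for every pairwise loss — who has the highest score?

Pairwise results:
  Vance vs Park: Vance wins 3–2.
  Vance vs Nguyen: Vance wins 4–1.
  Park vs Nguyen: Park wins 3–2.
Copeland scores (wins − losses):
  Vance: 2 − 0 = 2
  Park: 1 − 1 = 0
  Nguyen: 0 − 2 = -2
Vance has the best Copeland score.

Vance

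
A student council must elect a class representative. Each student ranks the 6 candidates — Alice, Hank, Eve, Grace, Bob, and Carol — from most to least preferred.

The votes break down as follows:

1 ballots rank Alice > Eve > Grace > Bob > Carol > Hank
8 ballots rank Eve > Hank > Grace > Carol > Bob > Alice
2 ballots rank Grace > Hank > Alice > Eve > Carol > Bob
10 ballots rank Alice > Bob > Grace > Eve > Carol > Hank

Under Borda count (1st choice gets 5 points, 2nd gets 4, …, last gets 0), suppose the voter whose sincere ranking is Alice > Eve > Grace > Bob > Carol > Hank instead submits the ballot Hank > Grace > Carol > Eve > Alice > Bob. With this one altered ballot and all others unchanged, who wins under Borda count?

Borda totals with the altered ballot: Alice 57, Hank 45, Eve 66, Grace 68, Bob 48, Carol 31.
The switch changes the winner from Eve to Grace.

Grace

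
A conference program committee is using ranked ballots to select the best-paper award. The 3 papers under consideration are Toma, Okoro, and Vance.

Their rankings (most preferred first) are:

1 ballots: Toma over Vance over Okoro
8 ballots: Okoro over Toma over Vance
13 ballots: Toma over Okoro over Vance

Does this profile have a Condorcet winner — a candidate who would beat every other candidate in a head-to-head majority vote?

Head-to-head results (22 voters total):
Toma vs Okoro: Toma wins 14–8.
Toma vs Vance: Toma wins 22–0.
Okoro vs Vance: Okoro wins 21–1.
Toma beats each rival — Okoro (14–8), Vance (22–0) — so Toma is the Condorcet winner.

Yes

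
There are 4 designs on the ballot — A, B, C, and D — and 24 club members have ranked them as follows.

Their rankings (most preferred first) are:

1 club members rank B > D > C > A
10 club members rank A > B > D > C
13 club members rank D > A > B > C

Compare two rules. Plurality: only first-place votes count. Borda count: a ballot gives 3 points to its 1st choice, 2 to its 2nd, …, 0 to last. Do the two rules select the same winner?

No

Plurality first-place counts: A 10, B 1, C 0, D 13 → D.
Borda totals: A 56, B 36, C 1, D 51 → A.
The two rules disagree: plurality picks D, Borda picks A.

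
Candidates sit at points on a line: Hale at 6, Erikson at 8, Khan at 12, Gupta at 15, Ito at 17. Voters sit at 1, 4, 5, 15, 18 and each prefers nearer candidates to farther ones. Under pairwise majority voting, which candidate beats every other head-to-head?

Hale

With single-peaked preferences on a line, the Condorcet winner is the candidate closest to the median voter.
The median voter (position 5) is closest to Hale at 6.
Check: Hale vs Erikson — voters closer to Hale: 3 of 5.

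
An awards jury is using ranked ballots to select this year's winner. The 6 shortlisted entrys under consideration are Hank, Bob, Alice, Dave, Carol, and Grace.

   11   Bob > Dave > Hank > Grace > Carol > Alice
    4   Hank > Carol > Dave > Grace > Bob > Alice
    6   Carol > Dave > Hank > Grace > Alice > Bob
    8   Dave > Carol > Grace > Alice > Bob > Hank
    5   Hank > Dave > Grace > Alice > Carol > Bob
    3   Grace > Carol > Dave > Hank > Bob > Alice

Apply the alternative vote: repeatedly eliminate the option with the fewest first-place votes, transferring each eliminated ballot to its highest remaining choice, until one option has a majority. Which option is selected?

Carol

Round 1: Bob 11, Hank 9, Dave 8, Carol 6, Grace 3, Alice 0. Alice has the fewest and is eliminated.
Round 2: Bob 11, Hank 9, Dave 8, Carol 6, Grace 3. Grace has the fewest and is eliminated.
Round 3: Bob 11, Hank 9, Carol 9, Dave 8. Dave has the fewest and is eliminated.
Round 4: Carol 17, Bob 11, Hank 9. Hank has the fewest and is eliminated.
Round 5: Carol 26, Bob 11. Carol has a majority.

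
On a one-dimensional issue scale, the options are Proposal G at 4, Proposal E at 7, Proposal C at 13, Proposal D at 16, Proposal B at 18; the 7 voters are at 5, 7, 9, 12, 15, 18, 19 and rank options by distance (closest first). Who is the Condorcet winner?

With single-peaked preferences on a line, the Condorcet winner is the candidate closest to the median voter.
The median voter (position 12) is closest to Proposal C at 13.
Check: Proposal C vs Proposal B — voters closer to Proposal C: 5 of 7.

Proposal C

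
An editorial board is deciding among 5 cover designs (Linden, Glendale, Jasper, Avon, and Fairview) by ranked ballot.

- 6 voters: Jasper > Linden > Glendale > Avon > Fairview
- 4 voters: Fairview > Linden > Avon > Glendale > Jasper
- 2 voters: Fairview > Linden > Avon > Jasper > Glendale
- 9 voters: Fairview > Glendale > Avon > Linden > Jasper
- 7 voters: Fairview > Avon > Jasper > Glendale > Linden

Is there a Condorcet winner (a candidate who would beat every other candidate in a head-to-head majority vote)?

Yes

Head-to-head results (28 voters total):
Linden vs Glendale: Glendale wins 16–12.
Linden vs Jasper: Linden wins 15–13.
Linden vs Avon: Avon wins 16–12.
Linden vs Fairview: Fairview wins 22–6.
Glendale vs Jasper: Jasper wins 15–13.
Glendale vs Avon: Glendale wins 15–13.
Glendale vs Fairview: Fairview wins 22–6.
Jasper vs Avon: Avon wins 22–6.
Jasper vs Fairview: Fairview wins 22–6.
Avon vs Fairview: Fairview wins 22–6.
Fairview beats each rival — Linden (22–6), Glendale (22–6), Jasper (22–6), Avon (22–6) — so Fairview is the Condorcet winner.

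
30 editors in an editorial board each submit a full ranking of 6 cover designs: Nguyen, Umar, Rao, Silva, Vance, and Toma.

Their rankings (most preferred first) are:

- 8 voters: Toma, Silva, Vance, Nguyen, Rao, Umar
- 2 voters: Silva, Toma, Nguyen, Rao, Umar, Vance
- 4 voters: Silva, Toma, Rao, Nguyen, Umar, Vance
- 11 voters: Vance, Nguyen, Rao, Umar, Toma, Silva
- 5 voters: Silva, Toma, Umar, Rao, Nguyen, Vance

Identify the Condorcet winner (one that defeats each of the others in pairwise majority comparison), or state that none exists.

Toma

Head-to-head results (30 voters total):
Nguyen vs Umar: Nguyen wins 25–5.
Nguyen vs Rao: Nguyen wins 21–9.
Nguyen vs Silva: Silva wins 19–11.
Nguyen vs Vance: Vance wins 19–11.
Nguyen vs Toma: Toma wins 19–11.
Umar vs Rao: Rao wins 25–5.
Umar vs Silva: Silva wins 19–11.
Umar vs Vance: Vance wins 19–11.
Umar vs Toma: Toma wins 19–11.
Rao vs Silva: Silva wins 19–11.
Rao vs Vance: Vance wins 19–11.
Rao vs Toma: Toma wins 19–11.
Silva vs Vance: Silva wins 19–11.
Silva vs Toma: Toma wins 19–11.
Vance vs Toma: Toma wins 19–11.
Toma beats each rival — Nguyen (19–11), Umar (19–11), Rao (19–11), Silva (19–11), Vance (19–11) — so Toma is the Condorcet winner.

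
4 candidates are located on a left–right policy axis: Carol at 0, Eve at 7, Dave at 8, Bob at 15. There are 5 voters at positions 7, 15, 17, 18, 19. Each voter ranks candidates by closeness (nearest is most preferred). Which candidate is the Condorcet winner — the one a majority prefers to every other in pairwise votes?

Bob

With single-peaked preferences on a line, the Condorcet winner is the candidate closest to the median voter.
The median voter (position 17) is closest to Bob at 15.
Check: Bob vs Eve — voters closer to Bob: 4 of 5.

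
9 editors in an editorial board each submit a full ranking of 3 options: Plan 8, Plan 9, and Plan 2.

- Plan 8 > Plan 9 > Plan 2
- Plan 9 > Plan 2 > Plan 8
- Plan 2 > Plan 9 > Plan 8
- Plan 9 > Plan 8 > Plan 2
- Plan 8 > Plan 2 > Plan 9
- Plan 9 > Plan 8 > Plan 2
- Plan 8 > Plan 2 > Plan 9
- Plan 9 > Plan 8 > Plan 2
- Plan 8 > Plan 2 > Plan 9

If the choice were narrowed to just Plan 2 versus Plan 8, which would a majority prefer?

Ballots ranking Plan 2 above Plan 8: 2.
Ballots ranking Plan 8 above Plan 2: 7.
Plan 8 wins the head-to-head, 7–2.

Plan 8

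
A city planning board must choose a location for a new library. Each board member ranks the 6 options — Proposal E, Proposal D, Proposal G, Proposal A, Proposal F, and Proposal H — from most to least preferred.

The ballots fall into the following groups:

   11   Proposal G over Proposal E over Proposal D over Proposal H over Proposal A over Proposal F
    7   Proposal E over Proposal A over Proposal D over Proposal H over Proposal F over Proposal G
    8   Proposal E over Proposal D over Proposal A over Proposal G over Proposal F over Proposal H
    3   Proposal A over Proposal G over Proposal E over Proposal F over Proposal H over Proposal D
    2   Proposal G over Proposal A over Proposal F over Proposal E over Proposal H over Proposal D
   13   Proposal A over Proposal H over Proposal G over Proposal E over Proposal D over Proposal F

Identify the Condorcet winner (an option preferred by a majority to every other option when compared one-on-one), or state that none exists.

Head-to-head results (44 voters total):
Proposal E vs Proposal D: Proposal E wins 44–0.
Proposal E vs Proposal G: Proposal G wins 29–15.
Proposal E vs Proposal A: Proposal E wins 26–18.
Proposal E vs Proposal F: Proposal E wins 42–2.
Proposal E vs Proposal H: Proposal E wins 31–13.
Proposal D vs Proposal G: Proposal G wins 29–15.
Proposal D vs Proposal A: Proposal A wins 25–19.
Proposal D vs Proposal F: Proposal D wins 39–5.
Proposal D vs Proposal H: Proposal D wins 26–18.
Proposal G vs Proposal A: Proposal A wins 31–13.
Proposal G vs Proposal F: Proposal G wins 37–7.
Proposal G vs Proposal H: Proposal G wins 24–20.
Proposal A vs Proposal F: Proposal A wins 44–0.
Proposal A vs Proposal H: Proposal A wins 33–11.
Proposal F vs Proposal H: Proposal H wins 31–13.
No candidate beats all others: Proposal E beats Proposal A beats Proposal G beats Proposal E, a majority cycle.

No Condorcet winner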